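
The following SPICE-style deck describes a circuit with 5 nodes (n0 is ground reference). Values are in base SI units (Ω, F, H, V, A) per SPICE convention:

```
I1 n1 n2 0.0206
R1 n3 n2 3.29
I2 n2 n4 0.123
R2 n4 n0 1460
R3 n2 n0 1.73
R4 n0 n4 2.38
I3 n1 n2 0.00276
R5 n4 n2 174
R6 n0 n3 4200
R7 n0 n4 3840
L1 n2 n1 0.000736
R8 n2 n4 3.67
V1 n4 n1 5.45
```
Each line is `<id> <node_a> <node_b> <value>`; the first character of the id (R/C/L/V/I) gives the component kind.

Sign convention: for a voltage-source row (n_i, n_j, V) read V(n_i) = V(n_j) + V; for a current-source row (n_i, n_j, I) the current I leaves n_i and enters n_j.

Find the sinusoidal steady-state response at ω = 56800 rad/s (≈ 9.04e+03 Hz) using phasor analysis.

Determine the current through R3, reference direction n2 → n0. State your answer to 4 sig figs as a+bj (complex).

-0.04919+0.05859j A

Element admittances at ω=56800 rad/s:
  I1: injects 0.0206 A into n2 (from n1)
  Y(R1) = 0.3040+0.000j S between n3,n2
  I2: injects 0.123 A into n4 (from n2)
  Y(R2) = 0.0006849+0.000j S between n4,n0
  Y(R3) = 0.5780+0.000j S between n2,n0
  Y(R4) = 0.4202+0.000j S between n0,n4
  I3: injects 0.00276 A into n2 (from n1)
  Y(R5) = 0.005747+0.000j S between n4,n2
  Y(R6) = 0.0002381+0.000j S between n0,n3
  Y(R7) = 0.0002604+0.000j S between n0,n4
  Y(L1) = 0.000-0.02392j S between n2,n1
  Y(R8) = 0.2725+0.000j S between n2,n4
  V1: constraint V(n4)−V(n1) = 5.45
Assemble and solve the 5×5 MNA system:
  V(n1)=-5.333-0.1392j  V(n2)=-0.08509+0.1014j  V(n3)=-0.08503+0.1013j  V(n4)=0.1169-0.1392j
  i(V1)=0.01761+0.1255j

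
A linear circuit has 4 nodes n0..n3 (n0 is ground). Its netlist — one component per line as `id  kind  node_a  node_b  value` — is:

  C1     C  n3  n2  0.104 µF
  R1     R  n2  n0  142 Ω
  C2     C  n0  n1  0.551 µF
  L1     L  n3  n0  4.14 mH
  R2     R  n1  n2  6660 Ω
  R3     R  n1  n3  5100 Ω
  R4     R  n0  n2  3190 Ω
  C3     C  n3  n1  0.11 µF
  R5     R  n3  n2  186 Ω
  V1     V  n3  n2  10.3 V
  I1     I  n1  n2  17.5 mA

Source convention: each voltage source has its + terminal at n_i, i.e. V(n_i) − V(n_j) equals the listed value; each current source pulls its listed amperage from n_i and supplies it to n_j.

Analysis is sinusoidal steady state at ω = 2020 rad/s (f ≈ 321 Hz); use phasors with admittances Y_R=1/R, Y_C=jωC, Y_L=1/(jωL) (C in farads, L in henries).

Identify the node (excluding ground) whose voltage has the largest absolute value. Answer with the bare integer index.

MNA unknowns: 3 node voltages V₁..V_3 plus 1 source current (V1)
C1: Y=0.000+0.0002101j on G[3,2]
R1: Y=0.007042+0.000j on G[2,0]
C2: Y=0.000+0.001113j on G[0,1]
L1: Y=0.000-0.1196j on G[3,0]
R2: Y=0.0001502+0.000j on G[1,2]
R3: Y=0.0001961+0.000j on G[1,3]
R4: Y=0.0003135+0.000j on G[0,2]
C3: Y=0.000+0.0002222j on G[3,1]
R5: Y=0.005376+0.000j on G[3,2]
V1: row V3−V2=10.3, i_V1 at 3,2
I1: z[1]−=0.0175, z[2]+=0.0175
solve → V1=-3.309+13.53j, V2=-10.28+0.7585j, V3=0.01586+0.7585j
aux → i_V1=-0.1496+0.001498j

1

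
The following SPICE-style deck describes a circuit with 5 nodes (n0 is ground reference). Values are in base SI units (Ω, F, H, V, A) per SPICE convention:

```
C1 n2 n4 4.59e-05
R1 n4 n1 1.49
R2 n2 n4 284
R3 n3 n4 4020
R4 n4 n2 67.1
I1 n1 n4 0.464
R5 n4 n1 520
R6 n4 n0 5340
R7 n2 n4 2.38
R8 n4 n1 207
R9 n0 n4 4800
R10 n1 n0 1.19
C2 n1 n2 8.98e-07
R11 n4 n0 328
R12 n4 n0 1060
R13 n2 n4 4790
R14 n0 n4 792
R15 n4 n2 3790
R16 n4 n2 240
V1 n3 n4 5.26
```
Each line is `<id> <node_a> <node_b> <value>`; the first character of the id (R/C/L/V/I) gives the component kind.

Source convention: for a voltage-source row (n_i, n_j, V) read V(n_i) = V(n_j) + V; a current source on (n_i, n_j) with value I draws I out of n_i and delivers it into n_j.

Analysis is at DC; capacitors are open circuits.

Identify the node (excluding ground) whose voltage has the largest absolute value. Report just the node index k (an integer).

3

Element admittances at DC:
  Y(C1) = 0.000 S between n2,n4
  Y(R1) = 0.6711 S between n4,n1
  Y(R2) = 0.003521 S between n2,n4
  Y(R3) = 0.0002488 S between n3,n4
  Y(R4) = 0.01490 S between n4,n2
  I1: injects 0.464 A into n4 (from n1)
  Y(R5) = 0.001923 S between n4,n1
  Y(R6) = 0.0001873 S between n4,n0
  Y(R7) = 0.4202 S between n2,n4
  Y(R8) = 0.004831 S between n4,n1
  Y(R9) = 0.0002083 S between n0,n4
  Y(R10) = 0.8403 S between n1,n0
  Y(C2) = 0.000 S between n1,n2
  Y(R11) = 0.003049 S between n4,n0
  Y(R12) = 0.0009434 S between n4,n0
  Y(R13) = 0.0002088 S between n2,n4
  Y(R14) = 0.001263 S between n0,n4
  Y(R15) = 0.0002639 S between n4,n2
  Y(R16) = 0.004167 S between n4,n2
  V1: constraint V(n3)−V(n4) = 5.26
Assemble and solve the 5×5 MNA system:
  V(n1)=-0.004534  V(n2)=0.6743  V(n3)=5.934  V(n4)=0.6743
  i(V1)=-0.001308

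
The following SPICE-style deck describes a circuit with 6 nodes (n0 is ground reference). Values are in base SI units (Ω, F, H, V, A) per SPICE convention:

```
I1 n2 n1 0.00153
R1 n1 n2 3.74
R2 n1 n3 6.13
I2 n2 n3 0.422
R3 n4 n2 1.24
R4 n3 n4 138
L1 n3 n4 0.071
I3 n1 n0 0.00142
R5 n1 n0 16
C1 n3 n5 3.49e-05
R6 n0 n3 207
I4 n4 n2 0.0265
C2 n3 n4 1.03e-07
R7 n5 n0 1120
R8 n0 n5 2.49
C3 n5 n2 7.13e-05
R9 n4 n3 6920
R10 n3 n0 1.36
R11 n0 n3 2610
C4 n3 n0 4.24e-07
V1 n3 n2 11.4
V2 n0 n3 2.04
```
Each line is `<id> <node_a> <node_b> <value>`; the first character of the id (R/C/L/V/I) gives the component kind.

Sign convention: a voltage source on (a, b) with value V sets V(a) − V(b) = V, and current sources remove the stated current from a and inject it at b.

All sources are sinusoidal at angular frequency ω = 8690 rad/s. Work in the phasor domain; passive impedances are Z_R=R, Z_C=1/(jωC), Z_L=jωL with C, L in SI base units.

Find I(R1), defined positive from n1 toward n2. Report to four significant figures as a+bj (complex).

1.464+0.000j A

Element admittances at ω=8690 rad/s:
  I1: injects 0.00153 A into n1 (from n2)
  Y(R1) = 0.2674+0.000j S between n1,n2
  Y(R2) = 0.1631+0.000j S between n1,n3
  I2: injects 0.422 A into n3 (from n2)
  Y(R3) = 0.8065+0.000j S between n4,n2
  Y(R4) = 0.007246+0.000j S between n3,n4
  Y(L1) = 0.000-0.001621j S between n3,n4
  I3: injects 0.00142 A into n0 (from n1)
  Y(R5) = 0.06250+0.000j S between n1,n0
  Y(C1) = 0.000+0.3033j S between n3,n5
  Y(R6) = 0.004831+0.000j S between n0,n3
  I4: injects 0.0265 A into n2 (from n4)
  Y(C2) = 0.000+0.0008951j S between n3,n4
  Y(R7) = 0.0008929+0.000j S between n5,n0
  Y(R8) = 0.4016+0.000j S between n0,n5
  Y(C3) = 0.000+0.6196j S between n5,n2
  Y(R9) = 0.0001445+0.000j S between n4,n3
  Y(R10) = 0.7353+0.000j S between n3,n0
  Y(R11) = 0.0003831+0.000j S between n0,n3
  Y(C4) = 0.000+0.003685j S between n3,n0
  V1: constraint V(n3)−V(n2) = 11.4
  V2: constraint V(n0)−V(n3) = 2.04
Assemble and solve the 7×7 MNA system:
  V(n1)=-7.964+0.000j  V(n2)=-13.44+0.000j  V(n3)=-2.040+0.000j  V(n4)=-13.37-0.01010j  V(n5)=-8.144-3.552j
  i(V1)=-3.325-3.273j  i(V2)=-5.285-1.437j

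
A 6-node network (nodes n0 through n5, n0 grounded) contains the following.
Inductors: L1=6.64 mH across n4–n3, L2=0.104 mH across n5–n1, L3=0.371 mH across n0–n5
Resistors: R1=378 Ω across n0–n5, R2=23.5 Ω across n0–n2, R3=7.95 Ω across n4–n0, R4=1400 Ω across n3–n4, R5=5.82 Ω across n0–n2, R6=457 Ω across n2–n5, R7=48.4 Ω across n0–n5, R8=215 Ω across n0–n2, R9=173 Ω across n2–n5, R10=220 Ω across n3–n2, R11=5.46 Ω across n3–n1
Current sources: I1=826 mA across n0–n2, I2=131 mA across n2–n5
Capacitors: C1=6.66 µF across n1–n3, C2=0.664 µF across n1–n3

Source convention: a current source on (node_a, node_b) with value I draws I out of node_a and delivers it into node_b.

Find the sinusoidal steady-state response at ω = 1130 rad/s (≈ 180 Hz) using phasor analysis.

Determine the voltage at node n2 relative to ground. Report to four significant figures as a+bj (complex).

Apply KCL at each of the 5 non-ground nodes and solve the resulting linear system.
Node n1: branches {L2, C1, R11, C2} → V_1 = 0.001741+0.06877j
Node n2: branches {I1, R2, R5, R6, R8, R9, R10, I2} → V_2 = 3.002+0.003481j
Node n3: branches {L1, R4, C1, R10, R11, C2} → V_3 = 0.04029+0.05825j
Node n4: branches {L1, R3, R4} → V_4 = 0.05022+0.01080j
Node n5: branches {L2, R1, L3, R6, R7, R9, I2} → V_5 = 0.001553+0.06793j

3.002+0.003481j V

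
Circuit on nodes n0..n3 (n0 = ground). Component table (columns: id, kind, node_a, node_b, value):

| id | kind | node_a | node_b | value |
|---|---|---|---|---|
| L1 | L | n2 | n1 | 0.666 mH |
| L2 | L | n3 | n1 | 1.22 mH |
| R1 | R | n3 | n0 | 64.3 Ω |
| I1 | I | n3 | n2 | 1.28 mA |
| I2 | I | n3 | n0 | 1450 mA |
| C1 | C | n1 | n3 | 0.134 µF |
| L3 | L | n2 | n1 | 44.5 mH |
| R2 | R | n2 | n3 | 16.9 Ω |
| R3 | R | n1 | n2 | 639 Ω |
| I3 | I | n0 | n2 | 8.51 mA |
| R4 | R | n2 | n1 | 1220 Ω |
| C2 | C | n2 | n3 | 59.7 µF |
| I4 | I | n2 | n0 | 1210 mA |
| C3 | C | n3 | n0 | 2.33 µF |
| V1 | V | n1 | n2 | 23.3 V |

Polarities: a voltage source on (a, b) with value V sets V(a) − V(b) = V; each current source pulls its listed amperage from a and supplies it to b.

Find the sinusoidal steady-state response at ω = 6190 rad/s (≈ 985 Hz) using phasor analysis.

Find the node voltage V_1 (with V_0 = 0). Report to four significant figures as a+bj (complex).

Apply KCL at each of the 3 non-ground nodes and solve the resulting linear system.
Node n1: branches {L1, L2, C1, L3, R3, R4, V1} → V_1 = -57.41+92.77j
Node n2: branches {L1, I1, L3, R2, R3, I3, R4, C2, I4, V1} → V_2 = -80.71+92.77j
Node n3: branches {L2, R1, I1, I2, C1, R2, C2, C3} → V_3 = -91.66+85.00j
Source currents: i(V1)=-1.078+10.24j

-57.41+92.77j V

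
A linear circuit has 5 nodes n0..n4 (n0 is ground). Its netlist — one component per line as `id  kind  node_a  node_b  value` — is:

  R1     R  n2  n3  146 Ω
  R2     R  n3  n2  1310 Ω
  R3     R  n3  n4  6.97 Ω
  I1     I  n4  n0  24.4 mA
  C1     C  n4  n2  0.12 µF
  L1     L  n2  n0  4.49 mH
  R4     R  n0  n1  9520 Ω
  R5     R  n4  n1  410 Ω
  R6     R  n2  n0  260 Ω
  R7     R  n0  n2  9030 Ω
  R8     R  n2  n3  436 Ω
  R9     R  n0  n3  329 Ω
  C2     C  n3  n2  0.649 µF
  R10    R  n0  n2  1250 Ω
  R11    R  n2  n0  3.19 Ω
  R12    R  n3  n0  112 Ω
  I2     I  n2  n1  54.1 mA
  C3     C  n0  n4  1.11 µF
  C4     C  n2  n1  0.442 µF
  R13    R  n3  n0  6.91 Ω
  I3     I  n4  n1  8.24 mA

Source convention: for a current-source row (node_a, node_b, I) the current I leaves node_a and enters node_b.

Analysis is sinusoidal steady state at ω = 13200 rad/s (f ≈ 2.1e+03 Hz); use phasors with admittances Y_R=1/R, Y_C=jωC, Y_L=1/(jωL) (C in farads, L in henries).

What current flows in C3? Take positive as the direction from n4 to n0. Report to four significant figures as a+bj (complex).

0.002790-0.005019j A

MNA unknowns: 4 node voltages V₁..V_4
R1: Y=0.006849+0.000j on G[2,3]
R2: Y=0.0007634+0.000j on G[3,2]
R3: Y=0.1435+0.000j on G[3,4]
I1: z[4]−=0.0244, z[0]+=0.0244
C1: Y=0.000+0.001584j on G[4,2]
L1: Y=0.000-0.01687j on G[2,0]
R4: Y=0.0001050+0.000j on G[0,1]
R5: Y=0.002439+0.000j on G[4,1]
R6: Y=0.003846+0.000j on G[2,0]
R7: Y=0.0001107+0.000j on G[0,2]
R8: Y=0.002294+0.000j on G[2,3]
R9: Y=0.003040+0.000j on G[0,3]
C2: Y=0.000+0.008567j on G[3,2]
R10: Y=0.0008000+0.000j on G[0,2]
R11: Y=0.3135+0.000j on G[2,0]
R12: Y=0.008929+0.000j on G[3,0]
I2: z[2]−=0.0541, z[1]+=0.0541
C3: Y=0.000+0.01465j on G[0,4]
C4: Y=0.000+0.005834j on G[2,1]
R13: Y=0.1447+0.000j on G[3,0]
I3: z[4]−=0.00824, z[1]+=0.00824
solve → V1=3.766-8.841j, V2=-0.009682+0.05855j, V3=-0.1627-0.08201j, V4=-0.3425-0.1904j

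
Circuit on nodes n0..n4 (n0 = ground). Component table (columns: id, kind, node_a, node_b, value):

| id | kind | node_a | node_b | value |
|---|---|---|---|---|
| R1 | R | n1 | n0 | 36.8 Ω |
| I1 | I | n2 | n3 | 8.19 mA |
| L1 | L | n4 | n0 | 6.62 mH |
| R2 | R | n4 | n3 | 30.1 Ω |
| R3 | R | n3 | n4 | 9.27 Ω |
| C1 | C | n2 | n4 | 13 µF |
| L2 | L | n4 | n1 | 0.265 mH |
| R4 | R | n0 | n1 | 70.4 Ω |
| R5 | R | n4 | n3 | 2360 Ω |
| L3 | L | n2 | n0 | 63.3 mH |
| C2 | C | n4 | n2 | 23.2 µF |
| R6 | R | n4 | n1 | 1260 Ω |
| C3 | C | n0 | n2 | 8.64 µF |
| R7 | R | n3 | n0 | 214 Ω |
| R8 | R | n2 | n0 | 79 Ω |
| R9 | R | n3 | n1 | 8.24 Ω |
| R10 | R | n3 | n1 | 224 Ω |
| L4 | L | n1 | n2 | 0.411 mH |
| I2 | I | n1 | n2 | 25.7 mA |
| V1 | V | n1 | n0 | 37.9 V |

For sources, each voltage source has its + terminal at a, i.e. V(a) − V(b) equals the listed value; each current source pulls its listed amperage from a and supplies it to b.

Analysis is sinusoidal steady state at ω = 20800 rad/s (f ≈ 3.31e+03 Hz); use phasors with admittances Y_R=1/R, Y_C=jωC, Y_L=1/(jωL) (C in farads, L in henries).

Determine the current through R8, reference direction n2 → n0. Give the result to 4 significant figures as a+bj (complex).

Element admittances at ω=20800 rad/s:
  Y(R1) = 0.02717+0.000j S between n1,n0
  I1: injects 0.00819 A into n3 (from n2)
  Y(L1) = 0.000-0.007262j S between n4,n0
  Y(R2) = 0.03322+0.000j S between n4,n3
  Y(R3) = 0.1079+0.000j S between n3,n4
  Y(C1) = 0.000+0.2704j S between n2,n4
  Y(L2) = 0.000-0.1814j S between n4,n1
  Y(R4) = 0.01420+0.000j S between n0,n1
  Y(R5) = 0.0004237+0.000j S between n4,n3
  Y(L3) = 0.000-0.0007595j S between n2,n0
  Y(C2) = 0.000+0.4826j S between n4,n2
  Y(R6) = 0.0007937+0.000j S between n4,n1
  Y(C3) = 0.000+0.1797j S between n0,n2
  Y(R7) = 0.004673+0.000j S between n3,n0
  Y(R8) = 0.01266+0.000j S between n2,n0
  Y(R9) = 0.1214+0.000j S between n3,n1
  Y(R10) = 0.004464+0.000j S between n3,n1
  Y(L4) = 0.000-0.1170j S between n1,n2
  I2: injects 0.0257 A into n2 (from n1)
  V1: constraint V(n1)−V(n0) = 37.9
Assemble and solve the 5×5 MNA system:
  V(n1)=37.90+0.000j  V(n2)=59.47-19.95j  V(n3)=53.94-11.74j  V(n4)=69.92-22.57j
  i(V1)=-5.980-9.827j

0.7528-0.2526j A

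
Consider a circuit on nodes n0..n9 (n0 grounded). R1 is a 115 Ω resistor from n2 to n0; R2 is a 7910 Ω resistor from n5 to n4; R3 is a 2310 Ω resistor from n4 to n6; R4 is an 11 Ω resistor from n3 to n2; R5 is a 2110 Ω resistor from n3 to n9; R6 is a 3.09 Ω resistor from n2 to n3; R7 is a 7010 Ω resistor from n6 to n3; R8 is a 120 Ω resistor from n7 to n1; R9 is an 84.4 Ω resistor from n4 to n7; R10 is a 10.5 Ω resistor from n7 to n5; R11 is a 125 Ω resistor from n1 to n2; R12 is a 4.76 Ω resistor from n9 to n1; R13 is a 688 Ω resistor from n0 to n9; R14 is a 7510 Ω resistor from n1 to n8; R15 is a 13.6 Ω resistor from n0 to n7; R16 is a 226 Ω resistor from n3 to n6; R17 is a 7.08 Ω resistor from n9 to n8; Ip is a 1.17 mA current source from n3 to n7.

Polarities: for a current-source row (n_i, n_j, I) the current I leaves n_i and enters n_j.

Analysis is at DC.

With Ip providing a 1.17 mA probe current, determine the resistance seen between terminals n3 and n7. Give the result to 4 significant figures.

R_eq = 81.73 Ω

MNA unknowns: 9 node voltages V₁..V_9
R1: Y=0.008696 on G[2,0]
R2: Y=0.0001264 on G[5,4]
R3: Y=0.0004329 on G[4,6]
R4: Y=0.09091 on G[3,2]
R5: Y=0.0004739 on G[3,9]
R6: Y=0.3236 on G[2,3]
R7: Y=0.0001427 on G[6,3]
R8: Y=0.008333 on G[7,1]
R9: Y=0.01185 on G[4,7]
R10: Y=0.09524 on G[7,5]
R11: Y=0.008000 on G[1,2]
R12: Y=0.2101 on G[9,1]
R13: Y=0.001453 on G[0,9]
R14: Y=0.0001332 on G[1,8]
R15: Y=0.07353 on G[0,7]
R16: Y=0.004425 on G[3,6]
R17: Y=0.1412 on G[9,8]
Ip: z[3]−=0.00117, z[7]+=0.00117
solve → V1=-0.03362, V2=-0.08253, V3=-0.08520, V4=0.007366, V5=0.01042, V6=-0.07719, V7=0.01042, V8=-0.03351, V9=-0.03351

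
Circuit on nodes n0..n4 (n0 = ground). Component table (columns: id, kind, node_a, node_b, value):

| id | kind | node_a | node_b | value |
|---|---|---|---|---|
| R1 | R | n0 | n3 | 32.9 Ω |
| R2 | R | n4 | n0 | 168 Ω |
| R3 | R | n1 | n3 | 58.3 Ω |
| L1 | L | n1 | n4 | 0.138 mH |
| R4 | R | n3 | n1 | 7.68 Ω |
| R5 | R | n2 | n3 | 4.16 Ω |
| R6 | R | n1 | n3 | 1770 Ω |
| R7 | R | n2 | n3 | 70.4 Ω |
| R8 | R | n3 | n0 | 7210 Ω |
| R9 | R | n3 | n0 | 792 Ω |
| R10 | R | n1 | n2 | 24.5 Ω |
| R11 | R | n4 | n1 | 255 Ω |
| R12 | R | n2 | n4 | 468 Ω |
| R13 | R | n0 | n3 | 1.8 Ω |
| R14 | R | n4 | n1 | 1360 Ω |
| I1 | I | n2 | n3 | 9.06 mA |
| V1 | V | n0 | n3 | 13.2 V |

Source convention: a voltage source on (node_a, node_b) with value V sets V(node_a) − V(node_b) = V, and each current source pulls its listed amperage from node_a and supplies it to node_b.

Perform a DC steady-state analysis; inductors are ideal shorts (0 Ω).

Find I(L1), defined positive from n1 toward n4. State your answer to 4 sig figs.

-0.07535 A

Element admittances at DC:
  Y(R1) = 0.03040 S between n0,n3
  Y(R2) = 0.005952 S between n4,n0
  Y(R3) = 0.01715 S between n1,n3
  L1: short n1↔n4 (DC inductor)
  Y(R4) = 0.1302 S between n3,n1
  Y(R5) = 0.2404 S between n2,n3
  Y(R6) = 0.0005650 S between n1,n3
  Y(R7) = 0.01420 S between n2,n3
  Y(R8) = 0.0001387 S between n3,n0
  Y(R9) = 0.001263 S between n3,n0
  Y(R10) = 0.04082 S between n1,n2
  Y(R11) = 0.003922 S between n4,n1
  Y(R12) = 0.002137 S between n2,n4
  Y(R13) = 0.5556 S between n0,n3
  Y(R14) = 0.0007353 S between n4,n1
  I1: injects 0.00906 A into n3 (from n2)
  V1: constraint V(n0)−V(n3) = 13.2
Assemble and solve the 6×6 MNA system:
  V(n1)=-12.79  V(n2)=-13.17  V(n3)=-13.20  V(n4)=-12.79
  i(L1)=-0.07535  i(V1)=-7.829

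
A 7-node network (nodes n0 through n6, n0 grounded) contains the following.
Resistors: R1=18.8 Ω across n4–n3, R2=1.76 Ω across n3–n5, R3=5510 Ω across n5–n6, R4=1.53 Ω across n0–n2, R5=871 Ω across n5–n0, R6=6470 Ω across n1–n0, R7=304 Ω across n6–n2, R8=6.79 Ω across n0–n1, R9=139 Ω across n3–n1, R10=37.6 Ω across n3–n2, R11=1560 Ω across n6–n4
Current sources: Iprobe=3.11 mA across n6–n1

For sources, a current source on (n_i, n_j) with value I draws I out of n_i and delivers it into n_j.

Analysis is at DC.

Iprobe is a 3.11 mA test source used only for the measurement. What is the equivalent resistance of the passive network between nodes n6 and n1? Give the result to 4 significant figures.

Apply KCL at each of the 6 non-ground nodes and solve the resulting linear system.
Node n1: branches {R6, R8, R9, Iprobe} → V_1 = 0.01933
Node n2: branches {R4, R7, R10} → V_2 = -0.004331
Node n3: branches {R1, R2, R9, R10} → V_3 = -0.01675
Node n4: branches {R1, R11} → V_4 = -0.02565
Node n5: branches {R2, R3, R5} → V_5 = -0.01695
Node n6: branches {R3, R7, R11, Iprobe} → V_6 = -0.7645

R_eq = 252.0 Ω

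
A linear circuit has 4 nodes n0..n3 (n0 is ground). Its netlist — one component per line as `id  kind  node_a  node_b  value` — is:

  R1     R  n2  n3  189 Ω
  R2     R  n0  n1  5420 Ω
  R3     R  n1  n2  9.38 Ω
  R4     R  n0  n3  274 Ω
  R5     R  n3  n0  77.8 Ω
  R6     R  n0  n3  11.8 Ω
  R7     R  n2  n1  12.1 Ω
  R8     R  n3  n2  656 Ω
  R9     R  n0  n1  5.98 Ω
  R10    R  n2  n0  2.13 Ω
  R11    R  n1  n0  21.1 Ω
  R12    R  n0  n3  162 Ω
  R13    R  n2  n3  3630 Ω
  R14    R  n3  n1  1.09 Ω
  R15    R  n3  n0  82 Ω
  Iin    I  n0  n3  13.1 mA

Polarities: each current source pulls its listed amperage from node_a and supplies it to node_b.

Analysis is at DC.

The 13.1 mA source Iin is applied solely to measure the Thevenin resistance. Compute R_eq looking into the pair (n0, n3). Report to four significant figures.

R_eq = 2.651 Ω

Apply KCL at each of the 3 non-ground nodes and solve the resulting linear system.
Node n1: branches {R2, R3, R7, R9, R11, R14} → V_1 = 0.02519
Node n2: branches {R1, R3, R7, R8, R10, R13} → V_2 = 0.007530
Node n3: branches {R1, R4, R5, R6, R8, R12, R13, R14, R15, Iin} → V_3 = 0.03473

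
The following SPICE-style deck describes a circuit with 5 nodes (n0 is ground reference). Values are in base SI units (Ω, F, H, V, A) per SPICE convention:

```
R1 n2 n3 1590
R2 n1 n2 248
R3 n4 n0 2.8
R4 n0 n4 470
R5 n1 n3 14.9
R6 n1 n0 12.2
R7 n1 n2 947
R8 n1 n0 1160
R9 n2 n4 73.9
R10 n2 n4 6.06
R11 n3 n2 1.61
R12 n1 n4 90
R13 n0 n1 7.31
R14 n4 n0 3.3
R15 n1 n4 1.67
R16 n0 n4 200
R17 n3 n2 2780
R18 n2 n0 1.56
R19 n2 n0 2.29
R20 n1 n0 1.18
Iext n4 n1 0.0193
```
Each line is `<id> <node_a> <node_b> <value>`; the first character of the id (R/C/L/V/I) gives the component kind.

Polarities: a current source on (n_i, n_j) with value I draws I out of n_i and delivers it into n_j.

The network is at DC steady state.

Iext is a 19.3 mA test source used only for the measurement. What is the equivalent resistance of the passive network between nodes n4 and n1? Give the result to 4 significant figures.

Apply KCL at each of the 4 non-ground nodes and solve the resulting linear system.
Node n1: branches {R2, R5, R6, R7, R8, R12, R13, R15, R20, Iext} → V_1 = 0.007445
Node n2: branches {R1, R2, R7, R9, R10, R11, R17, R18, R19} → V_2 = -0.001016
Node n3: branches {R1, R5, R11, R17} → V_3 = -0.0001925
Node n4: branches {R3, R4, R9, R10, R12, R14, R15, R16, Iext} → V_4 = -0.01026

R_eq = 0.9175 Ω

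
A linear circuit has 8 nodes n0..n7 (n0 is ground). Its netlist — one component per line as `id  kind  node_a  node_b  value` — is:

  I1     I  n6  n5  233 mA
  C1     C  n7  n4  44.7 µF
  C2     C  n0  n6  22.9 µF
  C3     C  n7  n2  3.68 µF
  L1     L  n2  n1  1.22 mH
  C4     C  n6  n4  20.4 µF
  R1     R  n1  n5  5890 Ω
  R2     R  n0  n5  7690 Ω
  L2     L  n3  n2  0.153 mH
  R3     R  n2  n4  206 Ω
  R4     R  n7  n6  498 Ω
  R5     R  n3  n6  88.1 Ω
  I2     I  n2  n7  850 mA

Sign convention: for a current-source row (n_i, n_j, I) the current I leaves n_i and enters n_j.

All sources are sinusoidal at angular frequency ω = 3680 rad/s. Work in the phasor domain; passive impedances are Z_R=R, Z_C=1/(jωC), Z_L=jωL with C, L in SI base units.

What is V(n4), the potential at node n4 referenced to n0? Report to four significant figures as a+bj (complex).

-2.170-4.406j V

Apply KCL at each of the 7 non-ground nodes and solve the resulting linear system.
Node n1: branches {L1, R1} → V_1 = -24.59+17.32j
Node n2: branches {C3, L1, L2, R3, I2} → V_2 = -24.60+16.72j
Node n3: branches {L2, R5} → V_3 = -24.50+16.87j
Node n4: branches {C1, C4, R3} → V_4 = -2.170-4.406j
Node n5: branches {I1, R1, R2} → V_5 = 763.2+9.806j
Node n6: branches {I1, C2, C4, R4, R5} → V_6 = -0.01513+1.178j
Node n7: branches {C1, C3, R4, I2} → V_7 = -3.777-7.616j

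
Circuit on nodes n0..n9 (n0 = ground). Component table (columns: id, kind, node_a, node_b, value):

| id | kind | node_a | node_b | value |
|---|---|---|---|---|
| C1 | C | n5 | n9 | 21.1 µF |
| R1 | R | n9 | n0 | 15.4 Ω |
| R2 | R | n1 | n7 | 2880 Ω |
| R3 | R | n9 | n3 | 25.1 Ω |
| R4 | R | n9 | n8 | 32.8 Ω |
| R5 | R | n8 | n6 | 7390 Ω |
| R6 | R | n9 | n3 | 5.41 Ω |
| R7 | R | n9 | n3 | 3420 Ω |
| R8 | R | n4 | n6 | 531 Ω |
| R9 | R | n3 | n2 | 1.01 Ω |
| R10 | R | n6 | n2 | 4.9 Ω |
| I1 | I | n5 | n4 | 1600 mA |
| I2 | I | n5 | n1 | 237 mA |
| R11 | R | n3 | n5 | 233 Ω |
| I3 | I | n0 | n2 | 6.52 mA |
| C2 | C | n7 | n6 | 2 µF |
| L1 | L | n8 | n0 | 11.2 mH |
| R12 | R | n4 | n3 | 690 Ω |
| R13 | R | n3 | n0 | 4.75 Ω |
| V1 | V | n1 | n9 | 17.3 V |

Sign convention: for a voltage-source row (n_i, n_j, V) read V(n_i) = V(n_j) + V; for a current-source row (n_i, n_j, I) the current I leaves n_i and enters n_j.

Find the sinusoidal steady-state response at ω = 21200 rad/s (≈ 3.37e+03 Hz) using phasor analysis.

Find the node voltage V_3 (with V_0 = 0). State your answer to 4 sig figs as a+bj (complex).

Apply KCL at each of the 9 non-ground nodes and solve the resulting linear system.
Node n1: branches {R2, I2, V1} → V_1 = 12.95-0.1486j
Node n2: branches {R9, R10, I3} → V_2 = 2.303-0.03831j
Node n3: branches {R3, R6, R7, R9, R11, R12, R13} → V_3 = 1.387-0.03819j
Node n4: branches {R8, I1, R12} → V_4 = 484.5-0.03857j
Node n5: branches {C1, I1, I2, R11} → V_5 = -4.387+3.903j
Node n6: branches {R5, R8, R10, C2} → V_6 = 6.715-0.03886j
Node n7: branches {R2, C2} → V_7 = 6.715-0.08993j
Node n8: branches {R4, R5, L1} → V_8 = -4.200-0.7258j
Node n9: branches {C1, R1, R3, R4, R6, R7, V1} → V_9 = -4.349-0.1486j
Source currents: i(V1)=0.2348+2.037e-05j

1.387-0.03819j V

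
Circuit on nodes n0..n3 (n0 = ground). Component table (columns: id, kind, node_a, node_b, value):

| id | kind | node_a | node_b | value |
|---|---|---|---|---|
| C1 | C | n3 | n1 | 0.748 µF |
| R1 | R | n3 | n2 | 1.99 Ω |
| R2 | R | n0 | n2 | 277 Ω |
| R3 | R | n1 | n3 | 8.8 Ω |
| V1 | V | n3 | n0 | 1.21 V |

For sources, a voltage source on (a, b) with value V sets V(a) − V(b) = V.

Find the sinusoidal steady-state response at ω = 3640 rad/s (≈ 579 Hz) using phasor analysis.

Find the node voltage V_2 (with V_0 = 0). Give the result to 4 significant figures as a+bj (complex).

Apply KCL at each of the 3 non-ground nodes and solve the resulting linear system.
Node n1: branches {C1, R3} → V_1 = 1.210+0.000j
Node n2: branches {R1, R2} → V_2 = 1.201+0.000j
Node n3: branches {C1, R1, R3, V1} → V_3 = 1.210+0.000j
Source currents: i(V1)=-0.004337+0.000j

1.201+0.000j V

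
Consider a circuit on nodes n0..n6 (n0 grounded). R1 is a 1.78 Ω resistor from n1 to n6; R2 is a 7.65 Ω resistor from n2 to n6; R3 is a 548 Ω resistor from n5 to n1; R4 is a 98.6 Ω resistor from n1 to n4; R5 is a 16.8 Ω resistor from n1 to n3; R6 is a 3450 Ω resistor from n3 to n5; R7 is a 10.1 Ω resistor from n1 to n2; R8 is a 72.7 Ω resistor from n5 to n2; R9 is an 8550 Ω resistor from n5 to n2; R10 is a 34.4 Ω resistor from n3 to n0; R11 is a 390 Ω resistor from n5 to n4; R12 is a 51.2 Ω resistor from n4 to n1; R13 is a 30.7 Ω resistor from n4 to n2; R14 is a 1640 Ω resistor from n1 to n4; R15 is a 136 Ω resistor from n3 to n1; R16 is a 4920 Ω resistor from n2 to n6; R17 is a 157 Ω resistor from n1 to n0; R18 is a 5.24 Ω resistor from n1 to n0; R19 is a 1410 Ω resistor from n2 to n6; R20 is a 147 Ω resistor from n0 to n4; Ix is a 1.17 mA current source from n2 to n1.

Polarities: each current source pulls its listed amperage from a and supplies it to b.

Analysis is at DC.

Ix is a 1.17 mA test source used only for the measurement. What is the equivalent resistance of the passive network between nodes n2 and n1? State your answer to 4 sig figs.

Element admittances at DC:
  Y(R1) = 0.5618 S between n1,n6
  Y(R2) = 0.1307 S between n2,n6
  Y(R3) = 0.001825 S between n5,n1
  Y(R4) = 0.01014 S between n1,n4
  Y(R5) = 0.05952 S between n1,n3
  Y(R6) = 0.0002899 S between n3,n5
  Y(R7) = 0.09901 S between n1,n2
  Y(R8) = 0.01376 S between n5,n2
  Y(R9) = 0.0001170 S between n5,n2
  Y(R10) = 0.02907 S between n3,n0
  Y(R11) = 0.002564 S between n5,n4
  Y(R12) = 0.01953 S between n4,n1
  Y(R13) = 0.03257 S between n4,n2
  Y(R14) = 0.0006098 S between n1,n4
  Y(R15) = 0.007353 S between n3,n1
  Y(R16) = 0.0002033 S between n2,n6
  Y(R17) = 0.006369 S between n1,n0
  Y(R18) = 0.1908 S between n1,n0
  Y(R19) = 0.0007092 S between n2,n6
  Y(R20) = 0.006803 S between n0,n4
  Ix: injects 0.00117 A into n1 (from n2)
Assemble and solve the 6×6 MNA system:
  V(n1)=7.752e-05  V(n2)=-0.005120  V(n3)=4.136e-05  V(n4)=-0.002424  V(n5)=-0.004155  V(n6)=-0.0009090

R_eq = 4.442 Ω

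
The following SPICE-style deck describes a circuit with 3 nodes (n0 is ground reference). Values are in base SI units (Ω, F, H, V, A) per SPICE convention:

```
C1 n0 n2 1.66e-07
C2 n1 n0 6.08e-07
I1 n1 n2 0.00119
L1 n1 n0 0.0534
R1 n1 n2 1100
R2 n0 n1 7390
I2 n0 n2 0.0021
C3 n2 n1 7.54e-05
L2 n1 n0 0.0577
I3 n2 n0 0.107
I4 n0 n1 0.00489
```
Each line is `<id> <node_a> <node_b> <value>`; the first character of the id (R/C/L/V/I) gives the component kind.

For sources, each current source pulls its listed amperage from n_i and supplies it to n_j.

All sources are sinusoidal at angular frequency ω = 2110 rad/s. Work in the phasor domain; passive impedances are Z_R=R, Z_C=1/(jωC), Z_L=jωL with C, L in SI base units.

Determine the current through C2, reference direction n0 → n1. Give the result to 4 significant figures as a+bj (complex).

-0.008281+7.261e-05j A

Apply KCL at each of the 2 non-ground nodes and solve the resulting linear system.
Node n1: branches {C2, I1, L1, R1, R2, C3, L2, I4} → V_1 = -0.05660-6.455j
Node n2: branches {C1, I1, R1, I2, C3, I3} → V_2 = -0.06026-5.791j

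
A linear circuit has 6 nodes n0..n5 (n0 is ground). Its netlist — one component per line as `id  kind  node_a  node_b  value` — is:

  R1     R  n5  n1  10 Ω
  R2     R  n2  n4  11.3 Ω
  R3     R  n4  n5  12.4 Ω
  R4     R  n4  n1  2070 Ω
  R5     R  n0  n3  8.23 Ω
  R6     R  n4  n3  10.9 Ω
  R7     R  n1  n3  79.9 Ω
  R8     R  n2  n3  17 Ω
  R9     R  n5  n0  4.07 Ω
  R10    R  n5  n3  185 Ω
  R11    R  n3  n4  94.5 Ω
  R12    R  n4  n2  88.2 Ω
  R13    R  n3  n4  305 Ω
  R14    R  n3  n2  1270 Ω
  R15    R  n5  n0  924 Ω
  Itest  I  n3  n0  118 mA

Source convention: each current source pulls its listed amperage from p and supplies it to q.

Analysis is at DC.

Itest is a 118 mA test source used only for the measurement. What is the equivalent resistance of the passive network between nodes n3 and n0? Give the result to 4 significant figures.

Apply KCL at each of the 5 non-ground nodes and solve the resulting linear system.
Node n1: branches {R1, R4, R7} → V_1 = -0.2060
Node n2: branches {R2, R8, R12, R14} → V_2 = -0.5548
Node n3: branches {R5, R6, R7, R8, R10, R11, R13, R14, Itest} → V_3 = -0.6745
Node n4: branches {R2, R3, R4, R6, R11, R12, R13} → V_4 = -0.4833
Node n5: branches {R1, R3, R9, R10, R15} → V_5 = -0.1461

R_eq = 5.716 Ω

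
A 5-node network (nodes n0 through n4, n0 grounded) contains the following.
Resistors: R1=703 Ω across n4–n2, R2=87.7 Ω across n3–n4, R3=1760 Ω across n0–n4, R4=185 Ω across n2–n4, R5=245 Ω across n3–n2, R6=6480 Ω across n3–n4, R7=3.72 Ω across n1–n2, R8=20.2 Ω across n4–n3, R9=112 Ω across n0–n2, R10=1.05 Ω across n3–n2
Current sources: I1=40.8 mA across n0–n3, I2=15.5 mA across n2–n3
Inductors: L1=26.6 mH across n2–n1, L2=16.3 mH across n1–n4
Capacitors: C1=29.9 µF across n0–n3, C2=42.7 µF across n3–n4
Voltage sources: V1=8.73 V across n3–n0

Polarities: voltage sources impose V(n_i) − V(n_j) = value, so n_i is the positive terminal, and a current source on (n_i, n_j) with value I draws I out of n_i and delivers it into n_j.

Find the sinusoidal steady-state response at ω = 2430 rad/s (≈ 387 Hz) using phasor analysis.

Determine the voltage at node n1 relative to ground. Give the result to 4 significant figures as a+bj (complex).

8.642-0.007379j V

Element admittances at ω=2430 rad/s:
  Y(R1) = 0.001422+0.000j S between n4,n2
  Y(R2) = 0.01140+0.000j S between n3,n4
  Y(R3) = 0.0005682+0.000j S between n0,n4
  I1: injects 0.0408 A into n3 (from n0)
  Y(L1) = 0.000-0.01547j S between n2,n1
  I2: injects 0.0155 A into n3 (from n2)
  Y(R4) = 0.005405+0.000j S between n2,n4
  Y(L2) = 0.000-0.02525j S between n1,n4
  Y(R5) = 0.004082+0.000j S between n3,n2
  Y(C1) = 0.000+0.07266j S between n0,n3
  Y(R6) = 0.0001543+0.000j S between n3,n4
  Y(R7) = 0.2688+0.000j S between n1,n2
  Y(C2) = 0.000+0.1038j S between n3,n4
  Y(R8) = 0.04950+0.000j S between n4,n3
  Y(R9) = 0.008929+0.000j S between n0,n2
  Y(R10) = 0.9524+0.000j S between n3,n2
  V1: constraint V(n3)−V(n0) = 8.73
Assemble and solve the 5×5 MNA system:
  V(n1)=8.642-0.007379j  V(n2)=8.635-0.001369j  V(n3)=8.730+0.000j  V(n4)=8.710+0.05592j
  i(V1)=-0.04125-0.6343j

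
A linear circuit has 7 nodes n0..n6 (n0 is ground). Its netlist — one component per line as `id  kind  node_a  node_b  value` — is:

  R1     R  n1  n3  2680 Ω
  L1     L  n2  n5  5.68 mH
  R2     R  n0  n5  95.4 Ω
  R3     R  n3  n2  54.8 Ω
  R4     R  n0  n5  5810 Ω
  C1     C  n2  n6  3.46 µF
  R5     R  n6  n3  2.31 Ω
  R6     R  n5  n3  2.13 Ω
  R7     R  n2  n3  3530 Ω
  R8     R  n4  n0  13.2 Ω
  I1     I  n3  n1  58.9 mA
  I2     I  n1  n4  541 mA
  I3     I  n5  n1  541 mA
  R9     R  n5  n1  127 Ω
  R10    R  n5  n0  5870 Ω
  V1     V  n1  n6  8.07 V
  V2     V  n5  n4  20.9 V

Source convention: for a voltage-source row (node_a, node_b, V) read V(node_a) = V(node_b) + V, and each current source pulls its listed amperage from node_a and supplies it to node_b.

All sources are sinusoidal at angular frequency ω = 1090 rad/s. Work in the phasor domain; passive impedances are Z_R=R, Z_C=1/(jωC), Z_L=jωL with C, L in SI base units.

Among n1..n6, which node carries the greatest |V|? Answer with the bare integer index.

1

Element admittances at ω=1090 rad/s:
  Y(R1) = 0.0003731+0.000j S between n1,n3
  Y(L1) = 0.000-0.1615j S between n2,n5
  Y(R2) = 0.01048+0.000j S between n0,n5
  Y(R3) = 0.01825+0.000j S between n3,n2
  Y(R4) = 0.0001721+0.000j S between n0,n5
  Y(C1) = 0.000+0.003771j S between n2,n6
  Y(R5) = 0.4329+0.000j S between n6,n3
  Y(R6) = 0.4695+0.000j S between n5,n3
  Y(R7) = 0.0002833+0.000j S between n2,n3
  Y(R8) = 0.07576+0.000j S between n4,n0
  I1: injects 0.0589 A into n1 (from n3)
  I2: injects 0.541 A into n4 (from n1)
  I3: injects 0.541 A into n1 (from n5)
  Y(R9) = 0.007874+0.000j S between n5,n1
  Y(R10) = 0.0001704+0.000j S between n5,n0
  V1: constraint V(n1)−V(n6) = 8.07
  V2: constraint V(n5)−V(n4) = 20.9
Assemble and solve the 8×8 MNA system:
  V(n1)=26.21+0.001732j  V(n2)=18.29-0.01523j  V(n3)=18.16+0.0005082j  V(n4)=-2.613+0.000j  V(n5)=18.29+0.000j  V(n6)=18.14+0.001732j
  i(V1)=-0.006526-1.409e-05j  i(V2)=-0.7390+0.000j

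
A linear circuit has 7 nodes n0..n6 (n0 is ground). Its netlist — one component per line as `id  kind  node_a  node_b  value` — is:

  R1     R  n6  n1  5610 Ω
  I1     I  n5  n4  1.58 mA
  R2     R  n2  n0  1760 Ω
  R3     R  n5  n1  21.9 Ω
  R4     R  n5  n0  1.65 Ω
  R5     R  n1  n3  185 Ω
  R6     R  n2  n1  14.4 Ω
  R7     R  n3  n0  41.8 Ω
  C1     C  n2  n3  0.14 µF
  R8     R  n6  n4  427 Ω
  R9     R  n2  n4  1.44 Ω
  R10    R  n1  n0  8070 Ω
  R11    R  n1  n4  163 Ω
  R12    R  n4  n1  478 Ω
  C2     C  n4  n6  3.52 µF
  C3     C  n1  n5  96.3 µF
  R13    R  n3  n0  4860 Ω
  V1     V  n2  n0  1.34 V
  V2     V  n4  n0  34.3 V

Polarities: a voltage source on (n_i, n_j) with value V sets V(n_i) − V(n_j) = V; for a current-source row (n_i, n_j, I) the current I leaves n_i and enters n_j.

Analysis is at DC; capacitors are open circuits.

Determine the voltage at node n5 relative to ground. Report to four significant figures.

0.2113 V

MNA unknowns: 6 node voltages V₁..V_6 plus 2 source currents (V1, V2)
R1: Y=0.0001783 on G[6,1]
I1: z[5]−=0.00158, z[4]+=0.00158
R2: Y=0.0005682 on G[2,0]
R3: Y=0.04566 on G[5,1]
R4: Y=0.6061 on G[5,0]
R5: Y=0.005405 on G[1,3]
R6: Y=0.06944 on G[2,1]
R7: Y=0.02392 on G[3,0]
C1: Y=0.000 on G[2,3]
R8: Y=0.002342 on G[6,4]
R9: Y=0.6944 on G[2,4]
R10: Y=0.0001239 on G[1,0]
R11: Y=0.006135 on G[1,4]
R12: Y=0.002092 on G[4,1]
C2: Y=0.000 on G[4,6]
C3: Y=0.000 on G[1,5]
R13: Y=0.0002058 on G[3,0]
V1: row V2−V0=1.34, i_V1 at 2,0
V2: row V4−V0=34.3, i_V2 at 4,0
solve → V1=3.050, V2=1.340, V3=0.5583, V4=34.30, V5=0.2113, V6=32.09
aux → i_V1=23.01, i_V2=-23.15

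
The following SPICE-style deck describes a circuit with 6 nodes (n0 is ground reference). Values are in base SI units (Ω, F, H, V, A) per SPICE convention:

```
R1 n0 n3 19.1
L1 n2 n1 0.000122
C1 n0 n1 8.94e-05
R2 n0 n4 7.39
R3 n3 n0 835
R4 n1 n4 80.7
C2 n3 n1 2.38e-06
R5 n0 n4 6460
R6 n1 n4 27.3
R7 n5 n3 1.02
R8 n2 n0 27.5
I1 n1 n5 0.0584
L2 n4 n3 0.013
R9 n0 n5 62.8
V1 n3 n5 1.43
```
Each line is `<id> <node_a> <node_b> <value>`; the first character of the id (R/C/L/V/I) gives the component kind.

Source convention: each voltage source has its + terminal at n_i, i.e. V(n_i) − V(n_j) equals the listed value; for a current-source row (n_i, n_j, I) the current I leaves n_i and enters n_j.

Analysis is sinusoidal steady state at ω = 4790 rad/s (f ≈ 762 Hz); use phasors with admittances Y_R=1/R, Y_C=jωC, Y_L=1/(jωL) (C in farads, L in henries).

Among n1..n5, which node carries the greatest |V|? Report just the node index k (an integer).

Apply KCL at each of the 5 non-ground nodes and solve the resulting linear system.
Node n1: branches {L1, C1, R4, C2, R6, I1} → V_1 = -0.003508+0.1331j
Node n2: branches {L1, R8} → V_2 = -0.0006803+0.1331j
Node n3: branches {R1, R3, C2, R7, L2, V1} → V_3 = 1.127+0.07253j
Node n4: branches {R2, R4, R5, R6, L2} → V_4 = 0.01076-0.06183j
Node n5: branches {R7, I1, R9, V1} → V_5 = -0.3027+0.07253j
Source currents: i(V1)=-1.465+0.001155j

3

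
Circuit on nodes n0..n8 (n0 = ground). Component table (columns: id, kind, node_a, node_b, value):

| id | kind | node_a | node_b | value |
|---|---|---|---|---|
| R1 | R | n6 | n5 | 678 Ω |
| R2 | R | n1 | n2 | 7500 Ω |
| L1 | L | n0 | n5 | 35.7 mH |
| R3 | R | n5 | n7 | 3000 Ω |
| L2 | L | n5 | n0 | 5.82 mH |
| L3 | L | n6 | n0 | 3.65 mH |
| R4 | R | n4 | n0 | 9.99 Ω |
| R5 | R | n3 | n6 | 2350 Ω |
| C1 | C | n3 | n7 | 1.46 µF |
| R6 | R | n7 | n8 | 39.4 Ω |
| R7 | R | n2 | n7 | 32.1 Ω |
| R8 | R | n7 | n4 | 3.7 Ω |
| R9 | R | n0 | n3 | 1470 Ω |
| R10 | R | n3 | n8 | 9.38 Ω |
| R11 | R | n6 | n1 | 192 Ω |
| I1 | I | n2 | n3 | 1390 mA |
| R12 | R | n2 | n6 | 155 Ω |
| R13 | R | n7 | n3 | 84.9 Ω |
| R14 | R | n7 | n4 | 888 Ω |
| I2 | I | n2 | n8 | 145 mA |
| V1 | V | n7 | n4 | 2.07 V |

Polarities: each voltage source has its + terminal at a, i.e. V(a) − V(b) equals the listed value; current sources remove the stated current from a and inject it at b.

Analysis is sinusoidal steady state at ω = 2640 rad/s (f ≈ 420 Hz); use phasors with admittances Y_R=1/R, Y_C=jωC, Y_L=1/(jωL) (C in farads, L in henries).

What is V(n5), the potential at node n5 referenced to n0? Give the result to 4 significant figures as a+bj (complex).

Element admittances at ω=2640 rad/s:
  Y(R1) = 0.001475+0.000j S between n6,n5
  Y(R2) = 0.0001333+0.000j S between n1,n2
  Y(L1) = 0.000-0.01061j S between n0,n5
  Y(R3) = 0.0003333+0.000j S between n5,n7
  Y(L2) = 0.000-0.06508j S between n5,n0
  Y(L3) = 0.000-0.1038j S between n6,n0
  Y(R4) = 0.1001+0.000j S between n4,n0
  Y(R5) = 0.0004255+0.000j S between n3,n6
  Y(C1) = 0.000+0.003854j S between n3,n7
  Y(R6) = 0.02538+0.000j S between n7,n8
  Y(R7) = 0.03115+0.000j S between n2,n7
  Y(R8) = 0.2703+0.000j S between n7,n4
  Y(R9) = 0.0006803+0.000j S between n0,n3
  Y(R10) = 0.1066+0.000j S between n3,n8
  Y(R11) = 0.005208+0.000j S between n6,n1
  I1: injects 1.39 A into n3 (from n2)
  Y(R12) = 0.006452+0.000j S between n2,n6
  Y(R13) = 0.01178+0.000j S between n7,n3
  Y(R14) = 0.001126+0.000j S between n7,n4
  I2: injects 0.145 A into n8 (from n2)
  V1: constraint V(n7)−V(n4) = 2.07
Assemble and solve the 9×9 MNA system:
  V(n1)=-1.059-2.120j  V(n2)=-37.42-0.4312j  V(n3)=48.39-5.219j  V(n4)=1.904-0.06520j  V(n5)=0.04278+0.01398j  V(n6)=-0.1283-2.164j  V(n7)=3.974-0.06520j  V(n8)=40.95-4.228j
  i(V1)=-0.3712-0.006526j

0.04278+0.01398j V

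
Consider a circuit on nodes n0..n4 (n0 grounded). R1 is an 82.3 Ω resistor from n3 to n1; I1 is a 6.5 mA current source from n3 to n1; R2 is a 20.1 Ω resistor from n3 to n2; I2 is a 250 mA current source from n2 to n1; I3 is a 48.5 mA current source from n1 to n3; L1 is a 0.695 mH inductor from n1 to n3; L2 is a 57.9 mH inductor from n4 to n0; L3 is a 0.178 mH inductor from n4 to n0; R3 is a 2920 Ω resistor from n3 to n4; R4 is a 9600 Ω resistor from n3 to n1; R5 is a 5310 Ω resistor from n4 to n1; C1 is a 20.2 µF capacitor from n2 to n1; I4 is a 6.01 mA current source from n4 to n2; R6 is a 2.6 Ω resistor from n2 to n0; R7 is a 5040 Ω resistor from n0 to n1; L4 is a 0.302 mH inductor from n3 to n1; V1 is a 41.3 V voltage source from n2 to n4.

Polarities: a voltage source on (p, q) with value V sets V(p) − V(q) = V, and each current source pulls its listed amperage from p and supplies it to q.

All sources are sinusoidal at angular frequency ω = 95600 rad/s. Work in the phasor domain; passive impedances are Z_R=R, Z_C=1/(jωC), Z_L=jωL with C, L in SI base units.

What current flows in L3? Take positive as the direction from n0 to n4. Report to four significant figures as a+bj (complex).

0.3632-2.371j A

Apply KCL at each of the 4 non-ground nodes and solve the resulting linear system.
Node n1: branches {R1, I1, I2, I3, L1, R4, R5, C1, R7, L4} → V_1 = 0.9433-6.293j
Node n2: branches {R2, I2, C1, I4, R6, V1} → V_2 = 0.9469-6.181j
Node n3: branches {R1, I1, R2, I3, L1, R3, R4, L4} → V_3 = 1.174-6.019j
Node n4: branches {L2, L3, R3, R5, I4, V1} → V_4 = -40.35-6.181j
Source currents: i(V1)=-0.3804+2.379j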